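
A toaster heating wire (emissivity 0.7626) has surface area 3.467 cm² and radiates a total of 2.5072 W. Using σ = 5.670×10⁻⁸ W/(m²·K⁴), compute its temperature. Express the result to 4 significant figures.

T ≈ 639.5 K

Area A = 3.467 cm² = 3.467×10⁻⁴ m².
P = εσAT⁴ ⇒ T = (P/(εσA))^(1/4) = (2.5072/(0.7626×5.670×10⁻⁸×3.467×10⁻⁴))^(1/4) = 639.5 K.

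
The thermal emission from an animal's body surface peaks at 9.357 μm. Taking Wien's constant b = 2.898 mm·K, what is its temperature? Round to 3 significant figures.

T ≈ 310 K

Wien's law gives T = b/λ_max = (2.898×10⁻³ m·K)/(9.357×10⁻⁶ m) = 310 K.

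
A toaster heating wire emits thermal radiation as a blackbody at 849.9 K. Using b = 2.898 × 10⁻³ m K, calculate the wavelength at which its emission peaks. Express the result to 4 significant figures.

Wien's displacement law: λ_max = b/T = (2.898×10⁻³ m·K)/(849.9 K) = 3.4098×10⁻⁶ m.
That is 3.410 μm, in the infrared range.

λ_max ≈ 3.410 μm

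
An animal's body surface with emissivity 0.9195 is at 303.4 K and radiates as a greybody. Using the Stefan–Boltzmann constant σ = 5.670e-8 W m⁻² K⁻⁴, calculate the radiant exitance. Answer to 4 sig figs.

Stefan–Boltzmann: I = εσT⁴ = 0.9195 × 5.670×10⁻⁸ × (303.4)⁴ = 441.8 W/m².

I ≈ 441.8 W/m²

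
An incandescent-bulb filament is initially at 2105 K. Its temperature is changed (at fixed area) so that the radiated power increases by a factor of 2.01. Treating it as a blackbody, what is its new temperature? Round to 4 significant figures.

P ∝ T⁴, so T₂/T₁ = (P₂/P₁)^(1/4) = (2.01)^(1/4) = 1.19069.
T₂ = 2105 × 1.19069 = 2506 K.

T₂ ≈ 2506 K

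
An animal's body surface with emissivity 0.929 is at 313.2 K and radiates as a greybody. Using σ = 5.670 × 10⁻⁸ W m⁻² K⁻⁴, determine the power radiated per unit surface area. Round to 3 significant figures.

Stefan–Boltzmann: I = εσT⁴ = 0.929 × 5.670×10⁻⁸ × (313.2)⁴ = 507 W/m².

I ≈ 507 W/m²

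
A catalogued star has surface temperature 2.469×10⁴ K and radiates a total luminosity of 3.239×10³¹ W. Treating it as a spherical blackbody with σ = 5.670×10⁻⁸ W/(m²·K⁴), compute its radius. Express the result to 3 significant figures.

R ≈ 1.11×10¹⁰ m

L = 4πR²σT⁴ ⇒ R = √(L/(4πσT⁴)).
σT⁴ = 2.10701×10¹⁰ W/m², so R = √(3.239×10³¹/(4π×2.10701×10¹⁰)) = 1.11×10¹⁰ m.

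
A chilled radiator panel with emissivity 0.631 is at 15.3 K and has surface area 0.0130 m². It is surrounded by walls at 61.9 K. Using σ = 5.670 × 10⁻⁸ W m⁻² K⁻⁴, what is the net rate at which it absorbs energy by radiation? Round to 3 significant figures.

Area A = 0.0130 m².
Net radiated power P_net = εσA(T⁴ − T₀⁴) = 0.631×5.670×10⁻⁸×0.0130×(15.3⁴ − 61.9⁴).
T⁴ − T₀⁴ = 54798.1 − 1.46812×10⁷ = -1.46264×10⁷ K⁴, so P_net = -6.80×10⁻³ W — negative, meaning a net gain of 6.80×10⁻³ W.

Net gain ≈ 6.80×10⁻³ W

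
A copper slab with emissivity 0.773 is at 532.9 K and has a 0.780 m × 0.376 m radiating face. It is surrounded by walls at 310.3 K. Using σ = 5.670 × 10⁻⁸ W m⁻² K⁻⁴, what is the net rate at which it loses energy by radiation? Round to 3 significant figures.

Net loss ≈ 917 W

Area A = 0.780 × 0.376 = 0.29328 m².
Net radiated power P_net = εσA(T⁴ − T₀⁴) = 0.773×5.670×10⁻⁸×0.29328×(532.9⁴ − 310.3⁴).
T⁴ − T₀⁴ = 8.06460×10¹⁰ − 9.27101×10⁹ = 7.13750×10¹⁰ K⁴, so P_net = 917 W.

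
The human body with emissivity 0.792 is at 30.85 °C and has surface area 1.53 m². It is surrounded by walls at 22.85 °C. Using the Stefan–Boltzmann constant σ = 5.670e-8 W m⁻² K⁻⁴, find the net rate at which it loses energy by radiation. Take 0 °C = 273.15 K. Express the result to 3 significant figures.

Net loss ≈ 59.4 W

T = 30.85 °C + 273.15 = 304.00 K.
Surroundings: T = 22.85 °C + 273.15 = 296.00 K.
Area A = 1.53 m².
Net radiated power P_net = εσA(T⁴ − T₀⁴) = 0.792×5.670×10⁻⁸×1.53×(304.00⁴ − 296.00⁴).
T⁴ − T₀⁴ = 8.54072×10⁹ − 7.67656×10⁹ = 8.64160×10⁸ K⁴, so P_net = 59.4 W.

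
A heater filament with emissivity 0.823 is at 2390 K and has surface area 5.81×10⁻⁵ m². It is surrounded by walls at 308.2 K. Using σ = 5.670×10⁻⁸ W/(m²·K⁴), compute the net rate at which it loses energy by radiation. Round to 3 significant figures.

Area A = 5.81×10⁻⁵ m².
Net radiated power P_net = εσA(T⁴ − T₀⁴) = 0.823×5.670×10⁻⁸×5.81×10⁻⁵×(2390⁴ − 308.2⁴).
T⁴ − T₀⁴ = 3.26281×10¹³ − 9.02258×10⁹ = 3.26191×10¹³ K⁴, so P_net = 88.4 W.

Net loss ≈ 88.4 W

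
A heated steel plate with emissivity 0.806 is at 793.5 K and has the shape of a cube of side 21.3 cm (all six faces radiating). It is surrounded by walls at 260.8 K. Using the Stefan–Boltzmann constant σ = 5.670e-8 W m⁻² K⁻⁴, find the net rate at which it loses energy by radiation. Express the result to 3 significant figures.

Net loss ≈ 4.87×10³ W

Area A = 6s² = 6×(0.213 m)² = 0.272214 m².
Net radiated power P_net = εσA(T⁴ − T₀⁴) = 0.806×5.670×10⁻⁸×0.272214×(793.5⁴ − 260.8⁴).
T⁴ − T₀⁴ = 3.96449×10¹¹ − 4.62626×10⁹ = 3.91823×10¹¹ K⁴, so P_net = 4.87×10³ W.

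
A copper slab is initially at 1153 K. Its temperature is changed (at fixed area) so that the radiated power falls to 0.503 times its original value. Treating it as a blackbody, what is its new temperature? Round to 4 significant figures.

P ∝ T⁴, so T₂/T₁ = (P₂/P₁)^(1/4) = (0.503)^(1/4) = 0.842155.
T₂ = 1153 × 0.842155 = 971.0 K.

T₂ ≈ 971.0 K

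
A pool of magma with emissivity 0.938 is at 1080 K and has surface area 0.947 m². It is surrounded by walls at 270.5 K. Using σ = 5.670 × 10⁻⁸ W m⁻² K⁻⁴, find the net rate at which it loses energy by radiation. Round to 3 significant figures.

Net loss ≈ 6.83×10⁴ W

Area A = 0.947 m².
Net radiated power P_net = εσA(T⁴ − T₀⁴) = 0.938×5.670×10⁻⁸×0.947×(1080⁴ − 270.5⁴).
T⁴ − T₀⁴ = 1.36049×10¹² − 5.35389×10⁹ = 1.35514×10¹² K⁴, so P_net = 6.83×10⁴ W.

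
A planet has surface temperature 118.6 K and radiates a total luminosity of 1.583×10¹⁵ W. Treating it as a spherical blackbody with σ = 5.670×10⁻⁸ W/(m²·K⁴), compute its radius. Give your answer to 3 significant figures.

L = 4πR²σT⁴ ⇒ R = √(L/(4πσT⁴)).
σT⁴ = 11.2182 W/m², so R = √(1.583×10¹⁵/(4π×11.2182)) = 3.35×10⁶ m.

R ≈ 3.35×10⁶ m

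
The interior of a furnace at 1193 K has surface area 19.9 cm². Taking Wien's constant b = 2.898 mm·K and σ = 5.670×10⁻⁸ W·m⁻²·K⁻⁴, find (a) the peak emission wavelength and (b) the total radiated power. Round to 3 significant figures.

(a) λ_max = b/T = 2.898×10⁻³/1193 = 2.429×10⁻⁶ m = 2.43×10³ nm.
Area A = 19.9 cm² = 1.99×10⁻³ m².
(b) P = σAT⁴ = 5.670×10⁻⁸×1.99×10⁻³×(1193)⁴ = 229 W.

λ_max ≈ 2.43×10³ nm; P ≈ 229 W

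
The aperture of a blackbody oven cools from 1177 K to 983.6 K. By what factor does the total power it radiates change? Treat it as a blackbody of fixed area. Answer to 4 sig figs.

P ∝ T⁴, so P₂/P₁ = (T₂/T₁)⁴ = (983.6/1177)⁴ = (0.835684)⁴ = 0.4877.

P₂/P₁ ≈ 0.4877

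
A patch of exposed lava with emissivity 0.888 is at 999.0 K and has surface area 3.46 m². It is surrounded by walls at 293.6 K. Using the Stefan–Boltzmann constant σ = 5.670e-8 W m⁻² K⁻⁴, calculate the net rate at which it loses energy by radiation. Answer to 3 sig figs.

Net loss ≈ 1.72×10⁵ W

Area A = 3.46 m².
Net radiated power P_net = εσA(T⁴ − T₀⁴) = 0.888×5.670×10⁻⁸×3.46×(999.0⁴ − 293.6⁴).
T⁴ − T₀⁴ = 9.96006×10¹¹ − 7.43061×10⁹ = 9.88575×10¹¹ K⁴, so P_net = 1.72×10⁵ W.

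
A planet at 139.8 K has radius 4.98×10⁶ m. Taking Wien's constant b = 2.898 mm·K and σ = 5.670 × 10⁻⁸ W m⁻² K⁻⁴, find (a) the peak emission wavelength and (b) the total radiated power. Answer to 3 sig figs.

λ_max ≈ 20.7 μm; P ≈ 6.75×10¹⁵ W

(a) λ_max = b/T = 2.898×10⁻³/139.8 = 2.073×10⁻⁵ m = 20.7 μm.
Surface area A = 4πR² = 4π(4.98×10⁶ m)² = 3.11651×10¹⁴ m².
(b) P = σAT⁴ = 5.670×10⁻⁸×3.11651×10¹⁴×(139.8)⁴ = 6.75×10¹⁵ W.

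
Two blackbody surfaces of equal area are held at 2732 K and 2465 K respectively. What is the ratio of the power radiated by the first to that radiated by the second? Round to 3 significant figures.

P₁/P₂ ≈ 1.51

With equal areas, P₁/P₂ = (T₁/T₂)⁴ = (2732/2465)⁴ = 1.51.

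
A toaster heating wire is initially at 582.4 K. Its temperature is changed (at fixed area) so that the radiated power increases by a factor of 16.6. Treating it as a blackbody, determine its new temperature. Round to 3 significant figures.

T₂ ≈ 1.18×10³ K

P ∝ T⁴, so T₂/T₁ = (P₂/P₁)^(1/4) = (16.6)^(1/4) = 2.01849.
T₂ = 582.4 × 2.01849 = 1.18×10³ K.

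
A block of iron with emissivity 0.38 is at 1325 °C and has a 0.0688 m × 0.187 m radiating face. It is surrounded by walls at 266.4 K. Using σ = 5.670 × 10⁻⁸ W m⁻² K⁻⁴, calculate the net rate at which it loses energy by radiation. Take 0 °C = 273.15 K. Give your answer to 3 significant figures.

T = 1325 °C + 273.15 = 1598.15 K.
Area A = 0.0688 × 0.187 = 0.0128656 m².
Net radiated power P_net = εσA(T⁴ − T₀⁴) = 0.38×5.670×10⁻⁸×0.0128656×(1598.15⁴ − 266.4⁴).
T⁴ − T₀⁴ = 6.52334×10¹² − 5.03659×10⁹ = 6.51830×10¹² K⁴, so P_net = 1.81×10³ W.

Net loss ≈ 1.81×10³ W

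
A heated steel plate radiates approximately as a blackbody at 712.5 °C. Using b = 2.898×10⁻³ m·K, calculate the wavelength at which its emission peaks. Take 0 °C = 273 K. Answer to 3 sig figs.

T = 712.5 °C + 273 = 985.5 K.
Wien's displacement law: λ_max = b/T = (2.898×10⁻³ m·K)/(985.5 K) = 2.941×10⁻⁶ m.
That is 2.94 μm, in the infrared range.

λ_max ≈ 2.94 μm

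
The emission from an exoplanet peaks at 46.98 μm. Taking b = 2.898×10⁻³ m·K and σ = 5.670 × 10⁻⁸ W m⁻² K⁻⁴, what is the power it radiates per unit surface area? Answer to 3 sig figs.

Wien's law: T = b/λ_max = 2.898×10⁻³/4.698×10⁻⁵ = 61.6858 K.
Then I = σT⁴ = 5.670×10⁻⁸×(61.6858)⁴ = 0.821 W/m².

I ≈ 0.821 W/m²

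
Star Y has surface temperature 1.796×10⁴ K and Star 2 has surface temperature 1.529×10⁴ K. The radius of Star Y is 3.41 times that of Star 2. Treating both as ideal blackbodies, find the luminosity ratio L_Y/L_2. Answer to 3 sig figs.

L ∝ R²T⁴, so L_Y/L_2 = (R_Y/R_2)²(T_Y/T_2)⁴ = (3.41)² × (1.796×10⁴/1.529×10⁴)⁴ = 11.6281 × 1.90369 = 22.1.

L_Y/L_2 ≈ 22.1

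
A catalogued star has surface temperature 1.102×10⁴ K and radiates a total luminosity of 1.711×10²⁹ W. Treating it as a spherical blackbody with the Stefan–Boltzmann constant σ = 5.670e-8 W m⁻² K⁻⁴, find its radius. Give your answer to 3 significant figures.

L = 4πR²σT⁴ ⇒ R = √(L/(4πσT⁴)).
σT⁴ = 8.36199×10⁸ W/m², so R = √(1.711×10²⁹/(4π×8.36199×10⁸)) = 4.04×10⁹ m.

R ≈ 4.04×10⁹ m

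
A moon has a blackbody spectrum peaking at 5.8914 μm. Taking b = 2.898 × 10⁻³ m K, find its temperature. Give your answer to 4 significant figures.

Wien's law gives T = b/λ_max = (2.898×10⁻³ m·K)/(5.8914×10⁻⁶ m) = 491.9 K.

T ≈ 491.9 K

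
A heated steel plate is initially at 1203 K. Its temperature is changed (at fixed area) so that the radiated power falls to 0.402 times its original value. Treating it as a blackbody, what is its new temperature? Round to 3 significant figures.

P ∝ T⁴, so T₂/T₁ = (P₂/P₁)^(1/4) = (0.402)^(1/4) = 0.796263.
T₂ = 1203 × 0.796263 = 958 K.

T₂ ≈ 958 K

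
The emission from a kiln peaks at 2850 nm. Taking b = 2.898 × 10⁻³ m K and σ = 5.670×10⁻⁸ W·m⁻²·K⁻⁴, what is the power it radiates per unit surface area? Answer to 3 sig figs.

Wien's law: T = b/λ_max = 2.898×10⁻³/2.850×10⁻⁶ = 1016.84 K.
Then I = σT⁴ = 5.670×10⁻⁸×(1016.84)⁴ = 6.06×10⁴ W/m².

I ≈ 6.06×10⁴ W/m²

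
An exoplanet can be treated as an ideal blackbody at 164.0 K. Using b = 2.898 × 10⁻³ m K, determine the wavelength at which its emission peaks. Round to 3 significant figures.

Wien's displacement law: λ_max = b/T = (2.898×10⁻³ m·K)/(164.0 K) = 1.767×10⁻⁵ m.
That is 17.7 μm, in the infrared range.

λ_max ≈ 17.7 μm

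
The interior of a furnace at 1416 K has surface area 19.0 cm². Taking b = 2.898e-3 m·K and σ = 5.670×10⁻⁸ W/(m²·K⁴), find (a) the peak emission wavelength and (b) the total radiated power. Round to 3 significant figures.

(a) λ_max = b/T = 2.898×10⁻³/1416 = 2.047×10⁻⁶ m = 2.05 μm.
Area A = 19.0 cm² = 1.90×10⁻³ m².
(b) P = σAT⁴ = 5.670×10⁻⁸×1.90×10⁻³×(1416)⁴ = 433 W.

λ_max ≈ 2.05 μm; P ≈ 433 W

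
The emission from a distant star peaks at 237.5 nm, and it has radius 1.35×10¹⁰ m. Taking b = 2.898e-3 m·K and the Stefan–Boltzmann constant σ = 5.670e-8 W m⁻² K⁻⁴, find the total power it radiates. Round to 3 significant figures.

P ≈ 2.88×10³⁰ W

Wien's law: T = b/λ_max = 2.898×10⁻³/2.375×10⁻⁷ = 12202.1 K.
Surface area A = 4πR² = 4π(1.35×10¹⁰ m)² = 2.29022×10²¹ m².
Then P = σAT⁴ = 5.670×10⁻⁸×2.29022×10²¹×(12202.1)⁴ = 2.88×10³⁰ W.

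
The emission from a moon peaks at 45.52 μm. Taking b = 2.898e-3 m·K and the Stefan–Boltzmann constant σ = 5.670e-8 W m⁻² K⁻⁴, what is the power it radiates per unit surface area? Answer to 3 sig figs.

Wien's law: T = b/λ_max = 2.898×10⁻³/4.552×10⁻⁵ = 63.6643 K.
Then I = σT⁴ = 5.670×10⁻⁸×(63.6643)⁴ = 0.931 W/m².

I ≈ 0.931 W/m²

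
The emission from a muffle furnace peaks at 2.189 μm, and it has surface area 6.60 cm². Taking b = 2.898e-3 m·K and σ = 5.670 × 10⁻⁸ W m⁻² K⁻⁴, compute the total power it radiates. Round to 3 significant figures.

P ≈ 115 W

Wien's law: T = b/λ_max = 2.898×10⁻³/2.189×10⁻⁶ = 1323.89 K.
Area A = 6.60 cm² = 6.60×10⁻⁴ m².
Then P = σAT⁴ = 5.670×10⁻⁸×6.60×10⁻⁴×(1323.89)⁴ = 115 W.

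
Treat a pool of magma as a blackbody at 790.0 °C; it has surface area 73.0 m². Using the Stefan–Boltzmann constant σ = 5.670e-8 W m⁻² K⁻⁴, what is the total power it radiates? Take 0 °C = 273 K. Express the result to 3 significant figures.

T = 790.0 °C + 273 = 1063.0 K.
Area A = 73.0 m².
P = σAT⁴ = 5.670×10⁻⁸ × 73.0 × (1063.0)⁴ = 5.28×10⁶ W.

P ≈ 5.28×10⁶ W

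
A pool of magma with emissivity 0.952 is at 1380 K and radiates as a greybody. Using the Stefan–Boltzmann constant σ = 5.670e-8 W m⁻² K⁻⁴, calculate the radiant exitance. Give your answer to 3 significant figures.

I ≈ 1.96×10⁵ W/m²

Stefan–Boltzmann: I = εσT⁴ = 0.952 × 5.670×10⁻⁸ × (1380)⁴ = 1.96×10⁵ W/m².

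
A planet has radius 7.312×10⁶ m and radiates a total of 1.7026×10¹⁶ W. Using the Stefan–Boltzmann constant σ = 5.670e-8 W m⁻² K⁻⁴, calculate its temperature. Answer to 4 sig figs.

T ≈ 145.4 K

Surface area A = 4πR² = 4π(7.312×10⁶ m)² = 6.71865×10¹⁴ m².
P = σAT⁴ ⇒ T = (P/(σA))^(1/4) = (1.7026×10¹⁶/(5.670×10⁻⁸×6.71865×10¹⁴))^(1/4) = 145.4 K.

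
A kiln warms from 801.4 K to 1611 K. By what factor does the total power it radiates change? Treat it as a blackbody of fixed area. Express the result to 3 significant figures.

P ∝ T⁴, so P₂/P₁ = (T₂/T₁)⁴ = (1611/801.4)⁴ = (2.01023)⁴ = 16.3.

P₂/P₁ ≈ 16.3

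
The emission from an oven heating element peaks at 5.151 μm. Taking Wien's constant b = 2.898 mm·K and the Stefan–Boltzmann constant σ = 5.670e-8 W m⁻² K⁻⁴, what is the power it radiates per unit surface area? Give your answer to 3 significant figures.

Wien's law: T = b/λ_max = 2.898×10⁻³/5.151×10⁻⁶ = 562.609 K.
Then I = σT⁴ = 5.670×10⁻⁸×(562.609)⁴ = 5.68×10³ W/m².

I ≈ 5.68×10³ W/m²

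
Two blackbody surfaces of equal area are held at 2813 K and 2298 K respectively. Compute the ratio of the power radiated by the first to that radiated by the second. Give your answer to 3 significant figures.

With equal areas, P₁/P₂ = (T₁/T₂)⁴ = (2813/2298)⁴ = 2.25.

P₁/P₂ ≈ 2.25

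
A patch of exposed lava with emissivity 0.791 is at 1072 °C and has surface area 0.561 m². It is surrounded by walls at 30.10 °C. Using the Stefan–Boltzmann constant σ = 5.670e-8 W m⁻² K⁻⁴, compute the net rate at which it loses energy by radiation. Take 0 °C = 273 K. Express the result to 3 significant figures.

T = 1072 °C + 273 = 1345 K.
Surroundings: T = 30.10 °C + 273 = 303.10 K.
Area A = 0.561 m².
Net radiated power P_net = εσA(T⁴ − T₀⁴) = 0.791×5.670×10⁻⁸×0.561×(1345⁴ − 303.10⁴).
T⁴ − T₀⁴ = 3.27257×10¹² − 8.44003×10⁹ = 3.26413×10¹² K⁴, so P_net = 8.21×10⁴ W.

Net loss ≈ 8.21×10⁴ W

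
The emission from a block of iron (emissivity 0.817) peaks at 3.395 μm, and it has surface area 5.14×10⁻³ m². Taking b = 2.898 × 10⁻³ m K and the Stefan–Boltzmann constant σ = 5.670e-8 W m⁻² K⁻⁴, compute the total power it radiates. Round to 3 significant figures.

P ≈ 126 W

Wien's law: T = b/λ_max = 2.898×10⁻³/3.395×10⁻⁶ = 853.608 K.
Area A = 5.14×10⁻³ m².
Then P = εσAT⁴ = 0.817×5.670×10⁻⁸×5.14×10⁻³×(853.608)⁴ = 126 W.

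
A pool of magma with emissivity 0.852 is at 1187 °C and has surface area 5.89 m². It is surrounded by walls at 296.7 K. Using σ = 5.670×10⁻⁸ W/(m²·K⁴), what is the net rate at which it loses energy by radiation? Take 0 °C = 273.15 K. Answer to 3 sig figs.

Net loss ≈ 1.29×10⁶ W

T = 1187 °C + 273.15 = 1460.15 K.
Area A = 5.89 m².
Net radiated power P_net = εσA(T⁴ − T₀⁴) = 0.852×5.670×10⁻⁸×5.89×(1460.15⁴ − 296.7⁴).
T⁴ − T₀⁴ = 4.54559×10¹² − 7.74944×10⁹ = 4.53784×10¹² K⁴, so P_net = 1.29×10⁶ W.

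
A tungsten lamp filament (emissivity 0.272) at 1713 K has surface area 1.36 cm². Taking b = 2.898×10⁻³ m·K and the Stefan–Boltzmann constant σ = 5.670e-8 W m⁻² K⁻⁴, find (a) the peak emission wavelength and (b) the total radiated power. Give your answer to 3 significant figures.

λ_max ≈ 1.69 μm; P ≈ 18.1 W

(a) λ_max = b/T = 2.898×10⁻³/1713 = 1.692×10⁻⁶ m = 1.69 μm.
Area A = 1.36 cm² = 1.36×10⁻⁴ m².
(b) P = εσAT⁴ = 0.272×5.670×10⁻⁸×1.36×10⁻⁴×(1713)⁴ = 18.1 W.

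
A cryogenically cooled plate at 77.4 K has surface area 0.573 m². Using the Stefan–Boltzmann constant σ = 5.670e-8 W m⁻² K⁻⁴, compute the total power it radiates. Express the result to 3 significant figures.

P ≈ 1.17 W

Area A = 0.573 m².
P = σAT⁴ = 5.670×10⁻⁸ × 0.573 × (77.4)⁴ = 1.17 W.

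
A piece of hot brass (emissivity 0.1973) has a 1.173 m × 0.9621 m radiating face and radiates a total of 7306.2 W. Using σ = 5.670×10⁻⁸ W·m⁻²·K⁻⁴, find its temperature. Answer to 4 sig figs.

Area A = 1.173 × 0.9621 = 1.12854 m².
P = εσAT⁴ ⇒ T = (P/(εσA))^(1/4) = (7306.2/(0.1973×5.670×10⁻⁸×1.12854))^(1/4) = 872.2 K.

T ≈ 872.2 K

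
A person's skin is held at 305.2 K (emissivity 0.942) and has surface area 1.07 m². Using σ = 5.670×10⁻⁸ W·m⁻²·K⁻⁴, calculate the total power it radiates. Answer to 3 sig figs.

P ≈ 496 W

Area A = 1.07 m².
P = εσAT⁴ = 0.942 × 5.670×10⁻⁸ × 1.07 × (305.2)⁴ = 496 W.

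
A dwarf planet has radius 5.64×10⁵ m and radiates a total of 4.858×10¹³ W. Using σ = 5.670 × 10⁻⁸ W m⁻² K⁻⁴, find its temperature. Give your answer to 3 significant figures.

T ≈ 121 K

Surface area A = 4πR² = 4π(5.64×10⁵ m)² = 3.99731×10¹² m².
P = σAT⁴ ⇒ T = (P/(σA))^(1/4) = (4.858×10¹³/(5.670×10⁻⁸×3.99731×10¹²))^(1/4) = 121 K.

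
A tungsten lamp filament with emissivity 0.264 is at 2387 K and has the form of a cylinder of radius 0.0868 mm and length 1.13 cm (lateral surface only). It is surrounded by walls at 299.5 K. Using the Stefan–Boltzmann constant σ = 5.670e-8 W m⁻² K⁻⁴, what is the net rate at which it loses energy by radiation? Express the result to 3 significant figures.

Lateral area A = 2πrL = 2π×8.68×10⁻⁵×0.0113 = 6.16280×10⁻⁶ m².
Net radiated power P_net = εσA(T⁴ − T₀⁴) = 0.264×5.670×10⁻⁸×6.16280×10⁻⁶×(2387⁴ − 299.5⁴).
T⁴ − T₀⁴ = 3.24646×10¹³ − 8.04613×10⁹ = 3.24566×10¹³ K⁴, so P_net = 2.99 W.

Net loss ≈ 2.99 W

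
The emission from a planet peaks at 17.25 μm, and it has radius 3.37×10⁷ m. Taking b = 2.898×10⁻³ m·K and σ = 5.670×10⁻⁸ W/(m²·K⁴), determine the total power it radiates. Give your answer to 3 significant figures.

Wien's law: T = b/λ_max = 2.898×10⁻³/1.725×10⁻⁵ = 168.000 K.
Surface area A = 4πR² = 4π(3.37×10⁷ m)² = 1.42715×10¹⁶ m².
Then P = σAT⁴ = 5.670×10⁻⁸×1.42715×10¹⁶×(168.000)⁴ = 6.45×10¹⁷ W.

P ≈ 6.45×10¹⁷ W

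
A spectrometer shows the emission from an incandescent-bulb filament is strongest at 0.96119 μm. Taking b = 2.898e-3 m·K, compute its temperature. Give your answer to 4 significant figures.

Wien's law gives T = b/λ_max = (2.898×10⁻³ m·K)/(9.6119×10⁻⁷ m) = 3015 K.

T ≈ 3015 K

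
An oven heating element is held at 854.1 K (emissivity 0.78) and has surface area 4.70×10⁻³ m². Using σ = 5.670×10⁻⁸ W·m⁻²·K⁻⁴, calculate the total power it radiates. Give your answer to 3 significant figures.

Area A = 4.70×10⁻³ m².
P = εσAT⁴ = 0.78 × 5.670×10⁻⁸ × 4.70×10⁻³ × (854.1)⁴ = 111 W.

P ≈ 111 W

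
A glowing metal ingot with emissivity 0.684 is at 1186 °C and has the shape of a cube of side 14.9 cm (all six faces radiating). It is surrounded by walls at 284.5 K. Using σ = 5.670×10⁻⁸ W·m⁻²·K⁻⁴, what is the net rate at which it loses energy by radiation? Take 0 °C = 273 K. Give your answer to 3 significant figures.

T = 1186 °C + 273 = 1459 K.
Area A = 6s² = 6×(0.149 m)² = 0.133206 m².
Net radiated power P_net = εσA(T⁴ − T₀⁴) = 0.684×5.670×10⁻⁸×0.133206×(1459⁴ − 284.5⁴).
T⁴ − T₀⁴ = 4.53128×10¹² − 6.55132×10⁹ = 4.52473×10¹² K⁴, so P_net = 2.34×10⁴ W.

Net loss ≈ 2.34×10⁴ W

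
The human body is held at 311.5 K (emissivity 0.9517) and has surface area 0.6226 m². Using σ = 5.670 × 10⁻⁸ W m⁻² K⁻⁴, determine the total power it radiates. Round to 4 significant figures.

Area A = 0.6226 m².
P = εσAT⁴ = 0.9517 × 5.670×10⁻⁸ × 0.6226 × (311.5)⁴ = 316.3 W.

P ≈ 316.3 W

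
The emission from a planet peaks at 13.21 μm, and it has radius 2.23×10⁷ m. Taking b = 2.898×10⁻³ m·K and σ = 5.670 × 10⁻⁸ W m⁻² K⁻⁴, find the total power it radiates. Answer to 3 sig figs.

Wien's law: T = b/λ_max = 2.898×10⁻³/1.321×10⁻⁵ = 219.379 K.
Surface area A = 4πR² = 4π(2.23×10⁷ m)² = 6.24913×10¹⁵ m².
Then P = σAT⁴ = 5.670×10⁻⁸×6.24913×10¹⁵×(219.379)⁴ = 8.21×10¹⁷ W.

P ≈ 8.21×10¹⁷ W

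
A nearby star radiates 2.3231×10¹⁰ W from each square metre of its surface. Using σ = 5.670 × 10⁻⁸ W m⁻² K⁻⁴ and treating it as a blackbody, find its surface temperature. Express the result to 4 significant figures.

T ≈ 2.530×10⁴ K

I = σT⁴, so T = (I/σ)^(1/4) = (2.3231×10¹⁰/(5.670×10⁻⁸))^(1/4) = 2.530×10⁴ K.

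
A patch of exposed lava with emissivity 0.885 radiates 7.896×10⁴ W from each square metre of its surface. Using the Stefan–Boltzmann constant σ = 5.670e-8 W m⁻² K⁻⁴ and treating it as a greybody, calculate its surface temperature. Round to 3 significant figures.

I = εσT⁴, so T = (I/εσ)^(1/4) = (7.896×10⁴/(0.885×5.670×10⁻⁸))^(1/4) = 1.12×10³ K.

T ≈ 1.12×10³ K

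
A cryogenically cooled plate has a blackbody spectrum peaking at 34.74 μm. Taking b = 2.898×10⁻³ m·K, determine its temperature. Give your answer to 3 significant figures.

Wien's law gives T = b/λ_max = (2.898×10⁻³ m·K)/(3.474×10⁻⁵ m) = 83.4 K.

T ≈ 83.4 K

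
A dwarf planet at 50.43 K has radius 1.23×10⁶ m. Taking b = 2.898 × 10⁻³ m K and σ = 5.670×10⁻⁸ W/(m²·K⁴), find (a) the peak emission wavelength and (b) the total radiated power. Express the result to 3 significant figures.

λ_max ≈ 57.5 μm; P ≈ 6.97×10¹² W

(a) λ_max = b/T = 2.898×10⁻³/50.43 = 5.747×10⁻⁵ m = 57.5 μm.
Surface area A = 4πR² = 4π(1.23×10⁶ m)² = 1.90117×10¹³ m².
(b) P = σAT⁴ = 5.670×10⁻⁸×1.90117×10¹³×(50.43)⁴ = 6.97×10¹² W.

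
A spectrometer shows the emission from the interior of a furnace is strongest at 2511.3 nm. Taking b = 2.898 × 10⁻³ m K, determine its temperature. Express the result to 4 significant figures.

T ≈ 1154 K

Wien's law gives T = b/λ_max = (2.898×10⁻³ m·K)/(2.5113×10⁻⁶ m) = 1154 K.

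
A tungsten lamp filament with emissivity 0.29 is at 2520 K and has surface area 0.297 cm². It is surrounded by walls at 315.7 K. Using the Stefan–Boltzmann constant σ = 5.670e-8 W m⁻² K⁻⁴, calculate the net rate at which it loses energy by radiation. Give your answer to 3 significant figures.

Area A = 0.297 cm² = 2.97×10⁻⁵ m².
Net radiated power P_net = εσA(T⁴ − T₀⁴) = 0.29×5.670×10⁻⁸×2.97×10⁻⁵×(2520⁴ − 315.7⁴).
T⁴ − T₀⁴ = 4.03276×10¹³ − 9.93341×10⁹ = 4.03177×10¹³ K⁴, so P_net = 19.7 W.

Net loss ≈ 19.7 W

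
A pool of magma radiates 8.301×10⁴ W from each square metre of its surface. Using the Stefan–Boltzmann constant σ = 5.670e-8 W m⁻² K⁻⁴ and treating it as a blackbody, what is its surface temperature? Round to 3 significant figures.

T ≈ 1.10×10³ K

I = σT⁴, so T = (I/σ)^(1/4) = (8.301×10⁴/(5.670×10⁻⁸))^(1/4) = 1.10×10³ K.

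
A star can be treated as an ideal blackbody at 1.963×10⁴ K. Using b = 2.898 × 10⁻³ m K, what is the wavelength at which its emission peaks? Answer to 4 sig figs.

λ_max ≈ 147.6 nm

Wien's displacement law: λ_max = b/T = (2.898×10⁻³ m·K)/(1.963×10⁴ K) = 1.4763×10⁻⁷ m.
That is 147.6 nm, in the ultraviolet range.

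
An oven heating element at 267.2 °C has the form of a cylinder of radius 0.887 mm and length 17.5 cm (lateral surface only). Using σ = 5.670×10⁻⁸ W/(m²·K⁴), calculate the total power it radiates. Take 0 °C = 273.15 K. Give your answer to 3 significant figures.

T = 267.2 °C + 273.15 = 540.35 K.
Lateral area A = 2πrL = 2π×8.87×10⁻⁴×0.175 = 9.75307×10⁻⁴ m².
P = σAT⁴ = 5.670×10⁻⁸ × 9.75307×10⁻⁴ × (540.35)⁴ = 4.71 W.

P ≈ 4.71 W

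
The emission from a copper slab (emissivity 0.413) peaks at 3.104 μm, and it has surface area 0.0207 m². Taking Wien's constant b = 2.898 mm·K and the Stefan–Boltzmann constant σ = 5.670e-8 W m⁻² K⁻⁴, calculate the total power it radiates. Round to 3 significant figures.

P ≈ 368 W

Wien's law: T = b/λ_max = 2.898×10⁻³/3.104×10⁻⁶ = 933.634 K.
Area A = 0.0207 m².
Then P = εσAT⁴ = 0.413×5.670×10⁻⁸×0.0207×(933.634)⁴ = 368 W.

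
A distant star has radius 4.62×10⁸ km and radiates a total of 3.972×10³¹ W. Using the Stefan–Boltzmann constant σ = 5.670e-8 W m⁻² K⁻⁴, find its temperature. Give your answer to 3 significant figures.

T ≈ 4.02×10³ K

Surface area A = 4πR² = 4π(4.62×10¹¹ m)² = 2.68222×10²⁴ m².
P = σAT⁴ ⇒ T = (P/(σA))^(1/4) = (3.972×10³¹/(5.670×10⁻⁸×2.68222×10²⁴))^(1/4) = 4.02×10³ K.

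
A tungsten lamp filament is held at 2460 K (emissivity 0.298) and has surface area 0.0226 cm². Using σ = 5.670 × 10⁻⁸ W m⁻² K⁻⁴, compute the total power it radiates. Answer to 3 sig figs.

Area A = 0.0226 cm² = 2.26×10⁻⁶ m².
P = εσAT⁴ = 0.298 × 5.670×10⁻⁸ × 2.26×10⁻⁶ × (2460)⁴ = 1.40 W.

P ≈ 1.40 W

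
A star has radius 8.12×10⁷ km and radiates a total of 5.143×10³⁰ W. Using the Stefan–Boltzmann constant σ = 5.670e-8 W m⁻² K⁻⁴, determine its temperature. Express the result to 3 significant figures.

T ≈ 5.75×10³ K

Surface area A = 4πR² = 4π(8.12×10¹⁰ m)² = 8.28556×10²² m².
P = σAT⁴ ⇒ T = (P/(σA))^(1/4) = (5.143×10³⁰/(5.670×10⁻⁸×8.28556×10²²))^(1/4) = 5.75×10³ K.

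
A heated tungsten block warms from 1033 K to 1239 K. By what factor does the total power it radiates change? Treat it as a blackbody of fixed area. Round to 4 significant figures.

P ∝ T⁴, so P₂/P₁ = (T₂/T₁)⁴ = (1239/1033)⁴ = (1.19942)⁴ = 2.070.

P₂/P₁ ≈ 2.070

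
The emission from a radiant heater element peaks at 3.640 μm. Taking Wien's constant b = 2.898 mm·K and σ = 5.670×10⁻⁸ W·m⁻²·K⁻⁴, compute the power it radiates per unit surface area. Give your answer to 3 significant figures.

I ≈ 2.28×10⁴ W/m²

Wien's law: T = b/λ_max = 2.898×10⁻³/3.640×10⁻⁶ = 796.154 K.
Then I = σT⁴ = 5.670×10⁻⁸×(796.154)⁴ = 2.28×10⁴ W/m².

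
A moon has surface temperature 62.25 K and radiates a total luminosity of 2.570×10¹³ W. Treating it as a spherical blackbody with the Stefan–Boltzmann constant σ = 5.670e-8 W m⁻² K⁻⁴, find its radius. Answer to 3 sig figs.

R ≈ 1.55×10⁶ m

L = 4πR²σT⁴ ⇒ R = √(L/(4πσT⁴)).
σT⁴ = 0.851413 W/m², so R = √(2.570×10¹³/(4π×0.851413)) = 1.55×10⁶ m.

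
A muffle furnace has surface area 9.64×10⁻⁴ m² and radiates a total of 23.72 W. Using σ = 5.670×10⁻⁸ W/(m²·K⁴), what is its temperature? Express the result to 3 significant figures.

Area A = 9.64×10⁻⁴ m².
P = σAT⁴ ⇒ T = (P/(σA))^(1/4) = (23.72/(5.670×10⁻⁸×9.64×10⁻⁴))^(1/4) = 812 K.

T ≈ 812 K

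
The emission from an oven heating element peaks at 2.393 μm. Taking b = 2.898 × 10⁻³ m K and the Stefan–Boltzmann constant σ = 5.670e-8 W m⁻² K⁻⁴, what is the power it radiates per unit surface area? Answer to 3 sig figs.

I ≈ 1.22×10⁵ W/m²

Wien's law: T = b/λ_max = 2.898×10⁻³/2.393×10⁻⁶ = 1211.03 K.
Then I = σT⁴ = 5.670×10⁻⁸×(1211.03)⁴ = 1.22×10⁵ W/m².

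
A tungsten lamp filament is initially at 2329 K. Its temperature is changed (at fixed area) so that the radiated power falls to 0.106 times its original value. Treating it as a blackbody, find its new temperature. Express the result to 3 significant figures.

T₂ ≈ 1.33×10³ K

P ∝ T⁴, so T₂/T₁ = (P₂/P₁)^(1/4) = (0.106)^(1/4) = 0.570593.
T₂ = 2329 × 0.570593 = 1.33×10³ K.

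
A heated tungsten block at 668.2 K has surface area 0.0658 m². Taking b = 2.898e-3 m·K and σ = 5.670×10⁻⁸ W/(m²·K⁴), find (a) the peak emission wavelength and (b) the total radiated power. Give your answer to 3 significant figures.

(a) λ_max = b/T = 2.898×10⁻³/668.2 = 4.337×10⁻⁶ m = 4.34 μm.
Area A = 0.0658 m².
(b) P = σAT⁴ = 5.670×10⁻⁸×0.0658×(668.2)⁴ = 744 W.

λ_max ≈ 4.34 μm; P ≈ 744 W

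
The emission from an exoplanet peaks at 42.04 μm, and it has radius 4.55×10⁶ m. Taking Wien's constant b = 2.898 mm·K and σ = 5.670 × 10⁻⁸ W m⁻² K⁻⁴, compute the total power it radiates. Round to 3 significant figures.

Wien's law: T = b/λ_max = 2.898×10⁻³/4.204×10⁻⁵ = 68.9343 K.
Surface area A = 4πR² = 4π(4.55×10⁶ m)² = 2.60155×10¹⁴ m².
Then P = σAT⁴ = 5.670×10⁻⁸×2.60155×10¹⁴×(68.9343)⁴ = 3.33×10¹⁴ W.

P ≈ 3.33×10¹⁴ W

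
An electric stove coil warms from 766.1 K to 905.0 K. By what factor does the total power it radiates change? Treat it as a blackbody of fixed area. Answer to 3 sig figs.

P ∝ T⁴, so P₂/P₁ = (T₂/T₁)⁴ = (905.0/766.1)⁴ = (1.18131)⁴ = 1.95.

P₂/P₁ ≈ 1.95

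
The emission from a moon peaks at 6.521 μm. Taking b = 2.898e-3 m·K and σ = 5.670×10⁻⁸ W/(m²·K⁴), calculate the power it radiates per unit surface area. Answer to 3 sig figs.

Wien's law: T = b/λ_max = 2.898×10⁻³/6.521×10⁻⁶ = 444.410 K.
Then I = σT⁴ = 5.670×10⁻⁸×(444.410)⁴ = 2.21×10³ W/m².

I ≈ 2.21×10³ W/m²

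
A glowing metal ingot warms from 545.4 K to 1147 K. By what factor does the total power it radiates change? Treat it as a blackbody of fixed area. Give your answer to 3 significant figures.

P₂/P₁ ≈ 19.6

P ∝ T⁴, so P₂/P₁ = (T₂/T₁)⁴ = (1147/545.4)⁴ = (2.10304)⁴ = 19.6.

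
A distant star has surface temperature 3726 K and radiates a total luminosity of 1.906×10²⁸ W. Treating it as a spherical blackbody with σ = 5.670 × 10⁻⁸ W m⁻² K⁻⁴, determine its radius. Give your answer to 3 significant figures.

R ≈ 1.18×10¹⁰ m

L = 4πR²σT⁴ ⇒ R = √(L/(4πσT⁴)).
σT⁴ = 1.09283×10⁷ W/m², so R = √(1.906×10²⁸/(4π×1.09283×10⁷)) = 1.18×10¹⁰ m.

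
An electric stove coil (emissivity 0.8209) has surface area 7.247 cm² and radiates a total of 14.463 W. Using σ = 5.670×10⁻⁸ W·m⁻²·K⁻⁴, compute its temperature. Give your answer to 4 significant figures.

T ≈ 809.2 K

Area A = 7.247 cm² = 7.247×10⁻⁴ m².
P = εσAT⁴ ⇒ T = (P/(εσA))^(1/4) = (14.463/(0.8209×5.670×10⁻⁸×7.247×10⁻⁴))^(1/4) = 809.2 K.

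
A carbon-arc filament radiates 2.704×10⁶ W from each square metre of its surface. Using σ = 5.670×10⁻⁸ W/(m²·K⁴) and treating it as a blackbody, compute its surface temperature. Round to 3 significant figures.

T ≈ 2.63×10³ K

I = σT⁴, so T = (I/σ)^(1/4) = (2.704×10⁶/(5.670×10⁻⁸))^(1/4) = 2.63×10³ K.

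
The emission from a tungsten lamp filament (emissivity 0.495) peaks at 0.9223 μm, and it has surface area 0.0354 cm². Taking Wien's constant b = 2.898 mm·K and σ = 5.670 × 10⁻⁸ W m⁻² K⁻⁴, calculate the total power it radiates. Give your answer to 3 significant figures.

P ≈ 9.68 W

Wien's law: T = b/λ_max = 2.898×10⁻³/9.223×10⁻⁷ = 3142.14 K.
Area A = 0.0354 cm² = 3.54×10⁻⁶ m².
Then P = εσAT⁴ = 0.495×5.670×10⁻⁸×3.54×10⁻⁶×(3142.14)⁴ = 9.68 W.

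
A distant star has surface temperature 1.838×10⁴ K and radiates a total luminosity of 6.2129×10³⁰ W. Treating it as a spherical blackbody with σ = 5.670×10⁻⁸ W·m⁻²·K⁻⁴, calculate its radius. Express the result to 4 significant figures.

L = 4πR²σT⁴ ⇒ R = √(L/(4πσT⁴)).
σT⁴ = 6.47091×10⁹ W/m², so R = √(6.2129×10³⁰/(4π×6.47091×10⁹)) = 8.741×10⁹ m.

R ≈ 8.741×10⁹ m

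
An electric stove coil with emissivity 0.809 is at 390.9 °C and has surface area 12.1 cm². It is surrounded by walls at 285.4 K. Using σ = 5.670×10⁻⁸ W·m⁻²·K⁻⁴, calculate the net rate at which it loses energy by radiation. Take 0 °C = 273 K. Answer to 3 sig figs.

T = 390.9 °C + 273 = 663.9 K.
Area A = 12.1 cm² = 1.21×10⁻³ m².
Net radiated power P_net = εσA(T⁴ − T₀⁴) = 0.809×5.670×10⁻⁸×1.21×10⁻³×(663.9⁴ − 285.4⁴).
T⁴ − T₀⁴ = 1.94272×10¹¹ − 6.63462×10⁹ = 1.87637×10¹¹ K⁴, so P_net = 10.4 W.

Net loss ≈ 10.4 W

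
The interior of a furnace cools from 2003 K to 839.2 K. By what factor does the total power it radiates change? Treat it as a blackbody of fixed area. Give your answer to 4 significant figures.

P₂/P₁ ≈ 0.03081

P ∝ T⁴, so P₂/P₁ = (T₂/T₁)⁴ = (839.2/2003)⁴ = (0.418972)⁴ = 0.03081.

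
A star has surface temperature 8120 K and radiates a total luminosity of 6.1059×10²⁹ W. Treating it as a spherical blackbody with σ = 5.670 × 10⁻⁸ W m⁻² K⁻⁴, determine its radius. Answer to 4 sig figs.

R ≈ 1.404×10¹⁰ m

L = 4πR²σT⁴ ⇒ R = √(L/(4πσT⁴)).
σT⁴ = 2.46494×10⁸ W/m², so R = √(6.1059×10²⁹/(4π×2.46494×10⁸)) = 1.404×10¹⁰ m.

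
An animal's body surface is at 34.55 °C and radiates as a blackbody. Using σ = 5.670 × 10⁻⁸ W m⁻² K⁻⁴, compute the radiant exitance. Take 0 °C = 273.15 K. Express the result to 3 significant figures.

I ≈ 508 W/m²

T = 34.55 °C + 273.15 = 307.70 K.
Stefan–Boltzmann: I = σT⁴ = 5.670×10⁻⁸ × (307.70)⁴ = 508 W/m².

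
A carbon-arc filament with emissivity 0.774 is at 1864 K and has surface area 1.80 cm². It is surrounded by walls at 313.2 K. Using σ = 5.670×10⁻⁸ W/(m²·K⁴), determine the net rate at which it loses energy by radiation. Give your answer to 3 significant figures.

Area A = 1.80 cm² = 1.80×10⁻⁴ m².
Net radiated power P_net = εσA(T⁴ − T₀⁴) = 0.774×5.670×10⁻⁸×1.80×10⁻⁴×(1864⁴ − 313.2⁴).
T⁴ − T₀⁴ = 1.20721×10¹³ − 9.62248×10⁹ = 1.20625×10¹³ K⁴, so P_net = 95.3 W.

Net loss ≈ 95.3 W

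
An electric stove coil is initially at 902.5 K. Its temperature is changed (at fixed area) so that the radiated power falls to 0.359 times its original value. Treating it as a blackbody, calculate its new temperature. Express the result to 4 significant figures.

P ∝ T⁴, so T₂/T₁ = (P₂/P₁)^(1/4) = (0.359)^(1/4) = 0.774058.
T₂ = 902.5 × 0.774058 = 698.6 K.

T₂ ≈ 698.6 K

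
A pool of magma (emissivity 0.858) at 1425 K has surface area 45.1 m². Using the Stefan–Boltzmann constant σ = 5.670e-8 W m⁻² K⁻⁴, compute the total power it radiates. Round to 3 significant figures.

Area A = 45.1 m².
P = εσAT⁴ = 0.858 × 5.670×10⁻⁸ × 45.1 × (1425)⁴ = 9.05×10⁶ W.

P ≈ 9.05×10⁶ W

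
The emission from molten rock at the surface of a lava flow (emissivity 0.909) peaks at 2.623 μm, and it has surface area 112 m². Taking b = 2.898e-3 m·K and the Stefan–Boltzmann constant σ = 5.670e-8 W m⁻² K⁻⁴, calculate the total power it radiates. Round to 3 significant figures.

P ≈ 8.60×10⁶ W

Wien's law: T = b/λ_max = 2.898×10⁻³/2.623×10⁻⁶ = 1104.84 K.
Area A = 112 m².
Then P = εσAT⁴ = 0.909×5.670×10⁻⁸×112×(1104.84)⁴ = 8.60×10⁶ W.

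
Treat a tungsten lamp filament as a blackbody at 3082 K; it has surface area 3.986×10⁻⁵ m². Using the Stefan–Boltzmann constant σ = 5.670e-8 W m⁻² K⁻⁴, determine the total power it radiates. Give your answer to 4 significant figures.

Area A = 3.986×10⁻⁵ m².
P = σAT⁴ = 5.670×10⁻⁸ × 3.986×10⁻⁵ × (3082)⁴ = 203.9 W.

P ≈ 203.9 W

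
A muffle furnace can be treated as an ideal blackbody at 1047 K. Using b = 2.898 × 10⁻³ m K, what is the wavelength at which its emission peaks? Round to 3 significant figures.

Wien's displacement law: λ_max = b/T = (2.898×10⁻³ m·K)/(1047 K) = 2.768×10⁻⁶ m.
That is 2.77×10³ nm, in the infrared range.

λ_max ≈ 2.77×10³ nm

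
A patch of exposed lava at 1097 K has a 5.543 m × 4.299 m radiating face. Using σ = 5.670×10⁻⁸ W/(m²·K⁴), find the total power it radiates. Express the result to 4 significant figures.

P ≈ 1.957×10⁶ W

Area A = 5.543 × 4.299 = 23.8294 m².
P = σAT⁴ = 5.670×10⁻⁸ × 23.8294 × (1097)⁴ = 1.957×10⁶ W.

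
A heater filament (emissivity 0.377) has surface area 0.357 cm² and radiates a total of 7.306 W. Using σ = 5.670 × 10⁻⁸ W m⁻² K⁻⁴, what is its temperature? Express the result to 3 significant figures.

T ≈ 1.76×10³ K

Area A = 0.357 cm² = 3.57×10⁻⁵ m².
P = εσAT⁴ ⇒ T = (P/(εσA))^(1/4) = (7.306/(0.377×5.670×10⁻⁸×3.57×10⁻⁵))^(1/4) = 1.76×10³ K.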